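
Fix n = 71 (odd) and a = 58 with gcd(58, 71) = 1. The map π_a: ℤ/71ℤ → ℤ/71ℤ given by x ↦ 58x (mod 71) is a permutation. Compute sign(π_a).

Start at x=54: 54 → 8 → 38 → 3 → 32 → 10 → 12 → … (one orbit).
The orbit structure of x ↦ 58x mod 71: 3 orbits of sizes [35, 35, 1].
3 cycles on 71: each ℓ→(−1)^(ℓ−1), product (−1)^68 = +1.

+1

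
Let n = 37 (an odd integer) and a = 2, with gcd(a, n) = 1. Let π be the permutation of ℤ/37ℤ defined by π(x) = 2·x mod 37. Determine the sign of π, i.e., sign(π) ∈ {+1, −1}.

-1

Trace 19: π^k(19) = [19, 1, 2, 4, 8, 16, 32] for k=0..6.
2 cycles of lengths [36, 1].
Σ(ℓ_i−1) = 37−2 = 35; sign = (−1)^35 = -1.
Zolotarev: (2|37) = -1, matching the cycle-count sign.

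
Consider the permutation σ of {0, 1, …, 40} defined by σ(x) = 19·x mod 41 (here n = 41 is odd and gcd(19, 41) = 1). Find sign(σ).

-1

Start at x=24: 24 → 5 → 13 → 1 → 19 → 33 → 12 → … (one orbit).
π_19 has 2 disjoint cycles with lengths [40, 1] on {0,…,40}.
n − c = 41 − 2 = 39; sign = (−1)^39 = -1.
(19|41)_J = -1 (Zolotarev's lemma cross-check).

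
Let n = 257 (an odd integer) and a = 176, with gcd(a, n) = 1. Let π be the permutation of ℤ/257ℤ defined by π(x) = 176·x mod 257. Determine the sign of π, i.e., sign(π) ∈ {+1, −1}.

Start at x=140: 140 → 225 → 22 → 17 → 165 → 256 → 81 → … (one orbit).
Cycle lengths of π_176 on ℤ/257ℤ: [64, 64, 64, 64, 1]; 5 cycles in total.
n − c = 257 − 5 = 252; sign = (−1)^252 = +1.
The Jacobi symbol (176|257) = +1 (Zolotarev) agrees.

+1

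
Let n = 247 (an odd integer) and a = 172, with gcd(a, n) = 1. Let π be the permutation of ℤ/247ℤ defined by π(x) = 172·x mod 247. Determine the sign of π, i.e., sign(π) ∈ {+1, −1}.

Start at x=172: 172 → 191 → 1 → 172 (one orbit).
Cycle lengths of π_172 on ℤ/247ℤ: [3, 3, 3, 3, 3, 3, 3, 3, 3, 3, 3, 3, 3, 3, 3, 3, 3, 3, 3, 3, 3, 3, 3, 3, 3, 3, 3, 3, 3, 3, 3, 3, 3, 3, 3, 3, 3, 3, 3, 3, 3, 3, 3, 3, 3, 3, 3, 3, 3, 3, 3, 3, 3, 3, 3, 3, 3, 3, 3, 3, 3, 3, 3, 3, 3, 3, 3, 3, 3, 3, 3, 3, 3, 3, 3, 3, 1, 1, 1, 1, 1, 1, 1, 1, 1, 1, 1, 1, 1, 1, 1, 1, 1, 1, 1]; 95 cycles in total.
247 − 95 = 152 transpositions; sign(π) = (−1)^152 = +1.

+1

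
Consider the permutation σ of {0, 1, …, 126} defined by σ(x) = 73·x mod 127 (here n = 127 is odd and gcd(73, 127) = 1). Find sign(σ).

+1

Start at x=1: 1 → 73 → 122 → 16 → 25 → 47 → 2 → … (one orbit).
Decompose π into cycles: lengths [21, 21, 21, 21, 21, 21, 1] (7 cycles, including the fixed point 0).
sign(π) = (−1)^{n − #cycles} = (−1)^{127−7} = (−1)^120 = +1.
Via Zolotarev, sign(π_{73}) = (73|127) = +1.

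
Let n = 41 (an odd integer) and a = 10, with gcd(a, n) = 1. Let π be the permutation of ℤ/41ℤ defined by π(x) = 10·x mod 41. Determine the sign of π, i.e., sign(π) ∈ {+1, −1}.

Trace 37: π^k(37) = [37, 1, 10, 18, 16] for k=0..4.
π_10 has 9 disjoint cycles with lengths [5, 5, 5, 5, 5, 5, 5, 5, 1] on {0,…,40}.
n − c = 41 − 9 = 32; sign = (−1)^32 = +1.

+1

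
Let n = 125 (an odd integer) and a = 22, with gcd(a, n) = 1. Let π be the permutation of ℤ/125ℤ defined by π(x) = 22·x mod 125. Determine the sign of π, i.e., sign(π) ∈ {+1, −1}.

-1

Orbit of 27 under x↦22x: [27, 94, 68, 121, 37, 64, 33]… (length divides ord_125(22)).
Decompose π into cycles: lengths [100, 20, 4, 1] (4 cycles, including the fixed point 0).
125 − 4 = 121 transpositions; sign(π) = (−1)^121 = -1.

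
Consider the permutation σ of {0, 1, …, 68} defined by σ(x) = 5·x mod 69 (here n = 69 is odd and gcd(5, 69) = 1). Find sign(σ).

+1

Trace 4: π^k(4) = [4, 20, 31, 17, 16, 11, 55] for k=0..6.
π_5 has 5 disjoint cycles with lengths [22, 22, 22, 2, 1] on {0,…,68}.
sign(π) = (−1)^{n − #cycles} = (−1)^{69−5} = (−1)^64 = +1.
Via Zolotarev, sign(π_{5}) = (5|69) = +1.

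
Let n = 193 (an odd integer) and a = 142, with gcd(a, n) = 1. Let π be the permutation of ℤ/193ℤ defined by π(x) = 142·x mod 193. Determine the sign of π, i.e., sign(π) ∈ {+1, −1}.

Trace 187: π^k(187) = [187, 113, 27, 167, 168, 117, 16] for k=0..6.
Decompose π into cycles: lengths [192, 1] (2 cycles, including the fixed point 0).
With 2 cycles on 193 points, sign = (−1)^{193−2} = -1.
The Jacobi symbol (142|193) = -1 (Zolotarev) agrees.

-1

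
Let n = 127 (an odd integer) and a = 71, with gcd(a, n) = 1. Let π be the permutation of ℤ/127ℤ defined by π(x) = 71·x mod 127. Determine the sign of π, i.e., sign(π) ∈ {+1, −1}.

Orbit of 122 under x↦71x: [122, 26, 68, 2, 15, 49, 50]… (length divides ord_127(71)).
3 cycles of lengths [63, 63, 1].
127 − 3 = 124 transpositions; sign(π) = (−1)^124 = +1.
The Jacobi symbol (71|127) = +1 (Zolotarev) agrees.

+1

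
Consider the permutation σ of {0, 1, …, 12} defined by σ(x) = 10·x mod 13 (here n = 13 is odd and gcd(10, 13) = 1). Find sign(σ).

Start at x=4: 4 → 1 → 10 → 9 → 12 → 3 → 4 (one orbit).
π_10 has 3 disjoint cycles with lengths [6, 6, 1] on {0,…,12}.
sign(π) = (−1)^{n − #cycles} = (−1)^{13−3} = (−1)^10 = +1.

+1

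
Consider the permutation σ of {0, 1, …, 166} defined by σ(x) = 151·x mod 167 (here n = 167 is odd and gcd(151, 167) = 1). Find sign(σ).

Start at x=28: 28 → 53 → 154 → 41 → 12 → 142 → 66 → … (one orbit).
Decompose π into cycles: lengths [166, 1] (2 cycles, including the fixed point 0).
Σ(ℓ_i−1) = 167−2 = 165; sign = (−1)^165 = -1.

-1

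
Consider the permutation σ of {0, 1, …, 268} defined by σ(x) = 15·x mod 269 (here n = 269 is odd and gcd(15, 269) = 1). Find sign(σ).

Start at x=228: 228 → 192 → 190 → 160 → 248 → 223 → 117 → … (one orbit).
π_15 has 2 disjoint cycles with lengths [268, 1] on {0,…,268}.
2 cycles on 269: each ℓ→(−1)^(ℓ−1), product (−1)^267 = -1.
Zolotarev: (15|269) = -1, matching the cycle-count sign.

-1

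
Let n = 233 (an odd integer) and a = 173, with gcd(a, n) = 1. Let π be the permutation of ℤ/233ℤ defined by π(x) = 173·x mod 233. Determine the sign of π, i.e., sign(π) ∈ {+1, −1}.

Orbit of 30 under x↦173x: [30, 64, 121, 196, 123, 76, 100]… (length divides ord_233(173)).
Cycle lengths of π_173 on ℤ/233ℤ: [116, 116, 1]; 3 cycles in total.
n − c = 233 − 3 = 230; sign = (−1)^230 = +1.
Check: (173/233) = +1 by Zolotarev.

+1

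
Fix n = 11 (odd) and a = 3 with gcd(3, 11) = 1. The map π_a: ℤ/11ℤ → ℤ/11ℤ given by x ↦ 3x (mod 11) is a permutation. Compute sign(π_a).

Orbit of 3 under x↦3x: [3, 9, 5, 4, 1]… (length divides ord_11(3)).
Cycle lengths of π_3 on ℤ/11ℤ: [5, 5, 1]; 3 cycles in total.
11 − 3 = 8 transpositions; sign(π) = (−1)^8 = +1.
The Jacobi symbol (3|11) = +1 (Zolotarev) agrees.

+1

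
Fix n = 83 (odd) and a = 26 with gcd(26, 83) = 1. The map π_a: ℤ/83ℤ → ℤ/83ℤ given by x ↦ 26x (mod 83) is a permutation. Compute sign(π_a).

Start at x=59: 59 → 40 → 44 → 65 → 30 → 33 → 28 → … (one orbit).
The orbit structure of x ↦ 26x mod 83: 3 orbits of sizes [41, 41, 1].
3 cycles on 83: each ℓ→(−1)^(ℓ−1), product (−1)^80 = +1.

+1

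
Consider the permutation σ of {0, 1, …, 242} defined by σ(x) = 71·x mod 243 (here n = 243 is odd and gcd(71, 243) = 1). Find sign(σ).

Trace 215: π^k(215) = [215, 199, 35, 55, 17, 235, 161] for k=0..6.
Cycle type of π: 54×3 + 18×3 + 6×3 + 2×4 + 1; total 14 cycles.
Σ(ℓ_i−1) = 243−14 = 229; sign = (−1)^229 = -1.

-1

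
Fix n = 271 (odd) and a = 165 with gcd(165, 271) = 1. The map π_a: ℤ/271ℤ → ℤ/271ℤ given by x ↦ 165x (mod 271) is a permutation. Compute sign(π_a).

-1

Start at x=258: 258 → 23 → 1 → 165 → 125 → 29 → 178 → … (one orbit).
16 cycles of lengths [18, 18, 18, 18, 18, 18, 18, 18, 18, 18, 18, 18, 18, 18, 18, 1].
16 cycles on 271: each ℓ→(−1)^(ℓ−1), product (−1)^255 = -1.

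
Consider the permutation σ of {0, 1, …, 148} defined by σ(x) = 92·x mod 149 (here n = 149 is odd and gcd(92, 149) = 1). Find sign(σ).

-1

Trace 128: π^k(128) = [128, 5, 13, 4, 70, 33, 56] for k=0..6.
Cycle type of π: 148 + 1; total 2 cycles.
sign(π) = (−1)^{n − #cycles} = (−1)^{149−2} = (−1)^147 = -1.
Zolotarev: (92|149) = -1, matching the cycle-count sign.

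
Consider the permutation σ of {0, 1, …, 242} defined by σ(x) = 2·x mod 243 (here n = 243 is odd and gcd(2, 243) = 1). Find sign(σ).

Orbit of 139 under x↦2x: [139, 35, 70, 140, 37, 74, 148]… (length divides ord_243(2)).
6 cycles of lengths [162, 54, 18, 6, 2, 1].
Σ(ℓ_i−1) = 243−6 = 237; sign = (−1)^237 = -1.
Via Zolotarev, sign(π_{2}) = (2|243) = -1.

-1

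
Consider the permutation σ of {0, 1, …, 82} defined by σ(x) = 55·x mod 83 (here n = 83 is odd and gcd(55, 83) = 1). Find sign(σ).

Trace 15: π^k(15) = [15, 78, 57, 64, 34, 44, 13] for k=0..6.
π_55 has 2 disjoint cycles with lengths [82, 1] on {0,…,82}.
2 cycles on 83: each ℓ→(−1)^(ℓ−1), product (−1)^81 = -1.
Via Zolotarev, sign(π_{55}) = (55|83) = -1.

-1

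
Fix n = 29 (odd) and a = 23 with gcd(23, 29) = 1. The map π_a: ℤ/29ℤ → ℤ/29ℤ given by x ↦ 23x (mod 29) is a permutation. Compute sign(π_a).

Start at x=23: 23 → 7 → 16 → 20 → 25 → 24 → 1 → 23 (one orbit).
Cycle type of π: 7×4 + 1; total 5 cycles.
5 cycles on 29: each ℓ→(−1)^(ℓ−1), product (−1)^24 = +1.
(23|29)_J = +1 (Zolotarev's lemma cross-check).

+1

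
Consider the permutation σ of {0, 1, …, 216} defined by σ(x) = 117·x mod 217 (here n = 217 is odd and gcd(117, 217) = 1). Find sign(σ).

+1

Orbit of 67 under x↦117x: [67, 27, 121, 52, 8, 68, 144]… (length divides ord_217(117)).
π_117 has 9 disjoint cycles with lengths [30, 30, 30, 30, 30, 30, 30, 6, 1] on {0,…,216}.
sign(π) = (−1)^{n − #cycles} = (−1)^{217−9} = (−1)^208 = +1.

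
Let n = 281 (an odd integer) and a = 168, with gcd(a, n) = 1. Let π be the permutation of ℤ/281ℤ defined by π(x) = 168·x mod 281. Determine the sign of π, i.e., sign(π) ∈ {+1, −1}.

Orbit of 147 under x↦168x: [147, 249, 244, 247, 189, 280, 113]… (length divides ord_281(168)).
Cycle type of π: 56×5 + 1; total 6 cycles.
Σ(ℓ_i−1) = 281−6 = 275; sign = (−1)^275 = -1.

-1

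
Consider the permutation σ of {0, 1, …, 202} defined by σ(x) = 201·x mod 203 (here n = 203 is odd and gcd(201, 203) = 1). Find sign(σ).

Start at x=144: 144 → 118 → 170 → 66 → 71 → 61 → 81 → … (one orbit).
π_201 has 5 disjoint cycles with lengths [84, 84, 28, 6, 1] on {0,…,202}.
n − c = 203 − 5 = 198; sign = (−1)^198 = +1.
Check: (201/203) = +1 by Zolotarev.

+1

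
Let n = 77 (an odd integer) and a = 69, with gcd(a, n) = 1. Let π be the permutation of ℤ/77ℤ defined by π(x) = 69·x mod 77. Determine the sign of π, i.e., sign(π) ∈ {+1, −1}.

-1

Trace 27: π^k(27) = [27, 15, 34, 36, 20, 71, 48] for k=0..6.
Cycle type of π: 10×6 + 5×2 + 2×3 + 1; total 12 cycles.
sign(π) = (−1)^{n − #cycles} = (−1)^{77−12} = (−1)^65 = -1.
Via Zolotarev, sign(π_{69}) = (69|77) = -1.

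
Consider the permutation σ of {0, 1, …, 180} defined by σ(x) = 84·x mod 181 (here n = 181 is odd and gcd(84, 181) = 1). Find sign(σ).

Trace 135: π^k(135) = [135, 118, 138, 8, 129, 157, 156] for k=0..6.
Cycle lengths of π_84 on ℤ/181ℤ: [180, 1]; 2 cycles in total.
181 − 2 = 179 transpositions; sign(π) = (−1)^179 = -1.

-1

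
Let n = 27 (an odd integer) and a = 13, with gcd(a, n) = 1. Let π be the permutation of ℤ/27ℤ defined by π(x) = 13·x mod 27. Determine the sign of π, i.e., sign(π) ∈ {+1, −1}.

Trace 16: π^k(16) = [16, 19, 4, 25, 1, 13, 7] for k=0..6.
Cycle type of π: 9×2 + 3×2 + 1×3; total 7 cycles.
sign(π) = (−1)^{n − #cycles} = (−1)^{27−7} = (−1)^20 = +1.

+1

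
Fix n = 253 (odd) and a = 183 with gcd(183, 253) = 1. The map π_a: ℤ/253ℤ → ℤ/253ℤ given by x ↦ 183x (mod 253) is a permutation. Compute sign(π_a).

+1

Start at x=1: 1 → 183 → 93 → 68 → 47 → 252 → 70 → … (one orbit).
Cycle lengths of π_183 on ℤ/253ℤ: [10, 10, 10, 10, 10, 10, 10, 10, 10, 10, 10, 10, 10, 10, 10, 10, 10, 10, 10, 10, 10, 10, 10, 2, 2, 2, 2, 2, 2, 2, 2, 2, 2, 2, 1]; 35 cycles in total.
n − c = 253 − 35 = 218; sign = (−1)^218 = +1.
The Jacobi symbol (183|253) = +1 (Zolotarev) agrees.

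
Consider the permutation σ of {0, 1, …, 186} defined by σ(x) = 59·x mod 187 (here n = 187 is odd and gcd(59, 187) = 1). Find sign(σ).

+1

Trace 9: π^k(9) = [9, 157, 100, 103, 93, 64, 36] for k=0..6.
π_59 has 9 disjoint cycles with lengths [40, 40, 40, 40, 8, 8, 5, 5, 1] on {0,…,186}.
187 − 9 = 178 transpositions; sign(π) = (−1)^178 = +1.
The Jacobi symbol (59|187) = +1 (Zolotarev) agrees.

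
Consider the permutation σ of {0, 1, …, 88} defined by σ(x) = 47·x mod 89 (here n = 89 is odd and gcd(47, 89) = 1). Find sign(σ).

Start at x=20: 20 → 50 → 36 → 1 → 47 → 73 → 49 → … (one orbit).
π_47 has 3 disjoint cycles with lengths [44, 44, 1] on {0,…,88}.
With 3 cycles on 89 points, sign = (−1)^{89−3} = +1.

+1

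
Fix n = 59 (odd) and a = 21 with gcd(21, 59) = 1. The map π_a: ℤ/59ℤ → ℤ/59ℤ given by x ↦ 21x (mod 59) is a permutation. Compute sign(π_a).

Orbit of 25 under x↦21x: [25, 53, 51, 9, 12, 16, 41]… (length divides ord_59(21)).
π_21 has 3 disjoint cycles with lengths [29, 29, 1] on {0,…,58}.
With 3 cycles on 59 points, sign = (−1)^{59−3} = +1.
The Jacobi symbol (21|59) = +1 (Zolotarev) agrees.

+1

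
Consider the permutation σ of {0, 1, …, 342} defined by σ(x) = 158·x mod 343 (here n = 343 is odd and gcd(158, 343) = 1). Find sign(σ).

Trace 191: π^k(191) = [191, 337, 81, 107, 99, 207, 121] for k=0..6.
7 cycles of lengths [147, 147, 21, 21, 3, 3, 1].
343 − 7 = 336 transpositions; sign(π) = (−1)^336 = +1.

+1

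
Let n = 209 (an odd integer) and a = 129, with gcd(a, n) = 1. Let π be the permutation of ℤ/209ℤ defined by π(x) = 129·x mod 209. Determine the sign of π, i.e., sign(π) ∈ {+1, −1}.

+1

Orbit of 105 under x↦129x: [105, 169, 65, 25, 90, 115, 205]… (length divides ord_209(129)).
Cycle lengths of π_129 on ℤ/209ℤ: [90, 90, 18, 10, 1]; 5 cycles in total.
sign(π) = (−1)^{n − #cycles} = (−1)^{209−5} = (−1)^204 = +1.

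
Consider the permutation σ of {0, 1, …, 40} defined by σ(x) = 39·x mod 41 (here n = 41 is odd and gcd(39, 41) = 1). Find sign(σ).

Orbit of 20 under x↦39x: [20, 1, 39, 4, 33, 16, 9]… (length divides ord_41(39)).
Decompose π into cycles: lengths [20, 20, 1] (3 cycles, including the fixed point 0).
sign(π) = (−1)^{n − #cycles} = (−1)^{41−3} = (−1)^38 = +1.
Via Zolotarev, sign(π_{39}) = (39|41) = +1.

+1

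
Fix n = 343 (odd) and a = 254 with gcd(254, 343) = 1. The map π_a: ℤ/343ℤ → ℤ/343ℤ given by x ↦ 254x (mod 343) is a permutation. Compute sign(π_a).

Orbit of 197 under x↦254x: [197, 303, 130, 92, 44, 200, 36]… (length divides ord_343(254)).
Cycle lengths of π_254 on ℤ/343ℤ: [147, 147, 21, 21, 3, 3, 1]; 7 cycles in total.
343 − 7 = 336 transpositions; sign(π) = (−1)^336 = +1.

+1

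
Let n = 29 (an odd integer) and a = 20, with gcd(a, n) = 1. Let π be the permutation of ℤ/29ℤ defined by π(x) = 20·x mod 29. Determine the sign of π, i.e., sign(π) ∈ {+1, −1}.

Trace 7: π^k(7) = [7, 24, 16, 1, 20, 23, 25] for k=0..6.
Decompose π into cycles: lengths [7, 7, 7, 7, 1] (5 cycles, including the fixed point 0).
sign(π) = (−1)^{n − #cycles} = (−1)^{29−5} = (−1)^24 = +1.
(20|29)_J = +1 (Zolotarev's lemma cross-check).

+1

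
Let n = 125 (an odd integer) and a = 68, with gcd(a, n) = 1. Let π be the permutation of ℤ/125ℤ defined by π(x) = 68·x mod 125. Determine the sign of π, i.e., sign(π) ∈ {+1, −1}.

-1

Orbit of 68 under x↦68x: [68, 124, 57, 1]… (length divides ord_125(68)).
Cycle type of π: 4×31 + 1; total 32 cycles.
32 cycles on 125: each ℓ→(−1)^(ℓ−1), product (−1)^93 = -1.
Via Zolotarev, sign(π_{68}) = (68|125) = -1.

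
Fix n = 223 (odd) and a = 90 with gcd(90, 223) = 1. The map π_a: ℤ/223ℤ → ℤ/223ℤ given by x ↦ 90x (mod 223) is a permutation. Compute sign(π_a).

Start at x=122: 122 → 53 → 87 → 25 → 20 → 16 → 102 → … (one orbit).
The orbit structure of x ↦ 90x mod 223: 2 orbits of sizes [222, 1].
n − c = 223 − 2 = 221; sign = (−1)^221 = -1.

-1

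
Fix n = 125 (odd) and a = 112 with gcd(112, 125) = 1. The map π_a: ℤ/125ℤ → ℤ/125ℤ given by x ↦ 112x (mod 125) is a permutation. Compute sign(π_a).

Orbit of 59 under x↦112x: [59, 108, 96, 2, 99, 88, 106]… (length divides ord_125(112)).
π_112 has 4 disjoint cycles with lengths [100, 20, 4, 1] on {0,…,124}.
n − c = 125 − 4 = 121; sign = (−1)^121 = -1.

-1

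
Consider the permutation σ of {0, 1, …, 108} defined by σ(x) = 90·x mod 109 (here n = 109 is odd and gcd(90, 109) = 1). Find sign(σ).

-1

Orbit of 43 under x↦90x: [43, 55, 45, 17, 4, 33, 27]… (length divides ord_109(90)).
Decompose π into cycles: lengths [36, 36, 36, 1] (4 cycles, including the fixed point 0).
With 4 cycles on 109 points, sign = (−1)^{109−4} = -1.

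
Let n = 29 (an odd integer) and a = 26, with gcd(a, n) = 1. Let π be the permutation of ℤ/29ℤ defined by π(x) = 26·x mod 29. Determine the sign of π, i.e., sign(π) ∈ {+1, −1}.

Start at x=17: 17 → 7 → 8 → 5 → 14 → 16 → 10 → … (one orbit).
Cycle type of π: 28 + 1; total 2 cycles.
With 2 cycles on 29 points, sign = (−1)^{29−2} = -1.
Check: (26/29) = -1 by Zolotarev.

-1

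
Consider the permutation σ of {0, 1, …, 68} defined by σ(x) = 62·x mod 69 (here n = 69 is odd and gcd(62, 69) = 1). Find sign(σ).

Start at x=58: 58 → 8 → 13 → 47 → 16 → 26 → 25 → … (one orbit).
Cycle lengths of π_62 on ℤ/69ℤ: [22, 22, 11, 11, 2, 1]; 6 cycles in total.
Σ(ℓ_i−1) = 69−6 = 63; sign = (−1)^63 = -1.
(62|69)_J = -1 (Zolotarev's lemma cross-check).

-1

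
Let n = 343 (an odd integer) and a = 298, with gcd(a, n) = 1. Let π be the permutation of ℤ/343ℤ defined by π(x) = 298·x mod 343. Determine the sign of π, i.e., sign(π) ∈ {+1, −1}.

Trace 36: π^k(36) = [36, 95, 184, 295, 102, 212, 64] for k=0..6.
Decompose π into cycles: lengths [147, 147, 21, 21, 3, 3, 1] (7 cycles, including the fixed point 0).
7 cycles on 343: each ℓ→(−1)^(ℓ−1), product (−1)^336 = +1.
Check: (298/343) = +1 by Zolotarev.

+1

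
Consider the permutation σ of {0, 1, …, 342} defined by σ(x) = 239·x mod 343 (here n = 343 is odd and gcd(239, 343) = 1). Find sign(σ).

Orbit of 106 under x↦239x: [106, 295, 190, 134, 127, 169, 260]… (length divides ord_343(239)).
The orbit structure of x ↦ 239x mod 343: 19 orbits of sizes [49, 49, 49, 49, 49, 49, 7, 7, 7, 7, 7, 7, 1, 1, 1, 1, 1, 1, 1].
19 cycles on 343: each ℓ→(−1)^(ℓ−1), product (−1)^324 = +1.

+1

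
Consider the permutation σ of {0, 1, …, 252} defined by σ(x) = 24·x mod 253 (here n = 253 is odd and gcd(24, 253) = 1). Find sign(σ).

-1

Start at x=208: 208 → 185 → 139 → 47 → 116 → 1 → 24 → … (one orbit).
Cycle type of π: 10×23 + 1×23; total 46 cycles.
n − c = 253 − 46 = 207; sign = (−1)^207 = -1.
The Jacobi symbol (24|253) = -1 (Zolotarev) agrees.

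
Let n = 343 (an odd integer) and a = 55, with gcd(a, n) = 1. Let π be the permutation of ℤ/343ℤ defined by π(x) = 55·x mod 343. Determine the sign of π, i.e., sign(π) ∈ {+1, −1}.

Orbit of 342 under x↦55x: [342, 288, 62, 323, 272, 211, 286]… (length divides ord_343(55)).
π_55 has 10 disjoint cycles with lengths [98, 98, 98, 14, 14, 14, 2, 2, 2, 1] on {0,…,342}.
sign(π) = (−1)^{n − #cycles} = (−1)^{343−10} = (−1)^333 = -1.
Check: (55/343) = -1 by Zolotarev.

-1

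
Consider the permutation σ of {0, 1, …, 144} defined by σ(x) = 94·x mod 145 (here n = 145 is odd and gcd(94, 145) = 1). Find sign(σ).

Start at x=136: 136 → 24 → 81 → 74 → 141 → 59 → 36 → … (one orbit).
Cycle type of π: 14×8 + 7×4 + 2×2 + 1; total 15 cycles.
With 15 cycles on 145 points, sign = (−1)^{145−15} = +1.

+1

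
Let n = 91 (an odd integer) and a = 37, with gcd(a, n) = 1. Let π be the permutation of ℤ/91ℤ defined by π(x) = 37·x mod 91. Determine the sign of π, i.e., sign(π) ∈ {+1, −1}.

Start at x=4: 4 → 57 → 16 → 46 → 64 → 2 → 74 → … (one orbit).
10 cycles of lengths [12, 12, 12, 12, 12, 12, 12, 3, 3, 1].
With 10 cycles on 91 points, sign = (−1)^{91−10} = -1.

-1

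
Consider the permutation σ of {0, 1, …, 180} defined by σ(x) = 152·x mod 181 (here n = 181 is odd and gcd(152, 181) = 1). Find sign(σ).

+1

Orbit of 64 under x↦152x: [64, 135, 67, 48, 56, 5, 36]… (length divides ord_181(152)).
7 cycles of lengths [30, 30, 30, 30, 30, 30, 1].
With 7 cycles on 181 points, sign = (−1)^{181−7} = +1.
Zolotarev: (152|181) = +1, matching the cycle-count sign.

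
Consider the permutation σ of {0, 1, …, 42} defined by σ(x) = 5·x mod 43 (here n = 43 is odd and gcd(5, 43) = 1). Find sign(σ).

-1

Trace 31: π^k(31) = [31, 26, 1, 5, 25, 39, 23] for k=0..6.
Decompose π into cycles: lengths [42, 1] (2 cycles, including the fixed point 0).
sign(π) = (−1)^{n − #cycles} = (−1)^{43−2} = (−1)^41 = -1.
The Jacobi symbol (5|43) = -1 (Zolotarev) agrees.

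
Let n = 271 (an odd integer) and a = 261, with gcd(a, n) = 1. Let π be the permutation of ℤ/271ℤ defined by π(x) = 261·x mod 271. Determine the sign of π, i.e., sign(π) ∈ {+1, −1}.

Start at x=100: 100 → 84 → 244 → 270 → 10 → 171 → 187 → … (one orbit).
Decompose π into cycles: lengths [10, 10, 10, 10, 10, 10, 10, 10, 10, 10, 10, 10, 10, 10, 10, 10, 10, 10, 10, 10, 10, 10, 10, 10, 10, 10, 10, 1] (28 cycles, including the fixed point 0).
28 cycles on 271: each ℓ→(−1)^(ℓ−1), product (−1)^243 = -1.
Check: (261/271) = -1 by Zolotarev.

-1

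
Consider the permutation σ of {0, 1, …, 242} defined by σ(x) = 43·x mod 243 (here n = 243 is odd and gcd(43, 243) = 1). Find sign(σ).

Trace 61: π^k(61) = [61, 193, 37, 133, 130, 1, 43] for k=0..6.
11 cycles of lengths [81, 81, 27, 27, 9, 9, 3, 3, 1, 1, 1].
11 cycles on 243: each ℓ→(−1)^(ℓ−1), product (−1)^232 = +1.
Check: (43/243) = +1 by Zolotarev.

+1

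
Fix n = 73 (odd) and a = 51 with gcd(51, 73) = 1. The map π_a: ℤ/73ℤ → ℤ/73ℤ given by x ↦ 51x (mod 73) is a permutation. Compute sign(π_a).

Orbit of 1 under x↦51x: [1, 51, 46, 10, 72, 22, 27]… (length divides ord_73(51)).
10 cycles of lengths [8, 8, 8, 8, 8, 8, 8, 8, 8, 1].
10 cycles on 73: each ℓ→(−1)^(ℓ−1), product (−1)^63 = -1.

-1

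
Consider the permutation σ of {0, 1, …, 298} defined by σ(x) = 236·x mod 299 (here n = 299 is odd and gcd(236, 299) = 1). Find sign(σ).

Trace 280: π^k(280) = [280, 1, 236, 82, 216, 146, 71] for k=0..6.
Decompose π into cycles: lengths [132, 132, 12, 11, 11, 1] (6 cycles, including the fixed point 0).
n − c = 299 − 6 = 293; sign = (−1)^293 = -1.
(236|299)_J = -1 (Zolotarev's lemma cross-check).

-1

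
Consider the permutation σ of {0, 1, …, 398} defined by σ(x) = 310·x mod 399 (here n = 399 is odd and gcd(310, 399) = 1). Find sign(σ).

Trace 1: π^k(1) = [1, 310, 340, 64, 289, 214, 106] for k=0..6.
The orbit structure of x ↦ 310x mod 399: 51 orbits of sizes [9, 9, 9, 9, 9, 9, 9, 9, 9, 9, 9, 9, 9, 9, 9, 9, 9, 9, 9, 9, 9, 9, 9, 9, 9, 9, 9, 9, 9, 9, 9, 9, 9, 9, 9, 9, 9, 9, 9, 9, 9, 9, 3, 3, 3, 3, 3, 3, 1, 1, 1].
399 − 51 = 348 transpositions; sign(π) = (−1)^348 = +1.

+1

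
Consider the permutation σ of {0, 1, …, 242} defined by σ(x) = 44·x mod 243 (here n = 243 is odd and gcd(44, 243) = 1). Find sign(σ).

-1

Trace 35: π^k(35) = [35, 82, 206, 73, 53, 145, 62] for k=0..6.
The orbit structure of x ↦ 44x mod 243: 14 orbits of sizes [54, 54, 54, 18, 18, 18, 6, 6, 6, 2, 2, 2, 2, 1].
sign(π) = (−1)^{n − #cycles} = (−1)^{243−14} = (−1)^229 = -1.
Zolotarev: (44|243) = -1, matching the cycle-count sign.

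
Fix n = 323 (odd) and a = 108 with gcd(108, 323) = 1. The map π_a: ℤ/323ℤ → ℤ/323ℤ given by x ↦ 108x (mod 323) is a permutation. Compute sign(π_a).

+1

Orbit of 105 under x↦108x: [105, 35, 227, 291, 97, 140, 262]… (length divides ord_323(108)).
5 cycles of lengths [144, 144, 18, 16, 1].
sign(π) = (−1)^{n − #cycles} = (−1)^{323−5} = (−1)^318 = +1.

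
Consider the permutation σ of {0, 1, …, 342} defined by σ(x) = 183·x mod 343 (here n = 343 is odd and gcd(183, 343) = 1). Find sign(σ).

Start at x=29: 29 → 162 → 148 → 330 → 22 → 253 → 337 → … (one orbit).
π_183 has 19 disjoint cycles with lengths [49, 49, 49, 49, 49, 49, 7, 7, 7, 7, 7, 7, 1, 1, 1, 1, 1, 1, 1] on {0,…,342}.
n − c = 343 − 19 = 324; sign = (−1)^324 = +1.
Via Zolotarev, sign(π_{183}) = (183|343) = +1.

+1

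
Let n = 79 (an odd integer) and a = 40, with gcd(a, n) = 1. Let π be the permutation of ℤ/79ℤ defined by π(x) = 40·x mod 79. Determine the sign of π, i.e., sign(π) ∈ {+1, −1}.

Trace 16: π^k(16) = [16, 8, 4, 2, 1, 40, 20] for k=0..6.
The orbit structure of x ↦ 40x mod 79: 3 orbits of sizes [39, 39, 1].
79 − 3 = 76 transpositions; sign(π) = (−1)^76 = +1.
Zolotarev: (40|79) = +1, matching the cycle-count sign.

+1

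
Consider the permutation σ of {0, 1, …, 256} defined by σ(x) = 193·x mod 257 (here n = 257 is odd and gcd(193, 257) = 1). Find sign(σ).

+1

Orbit of 241 under x↦193x: [241, 253, 256, 64, 16, 4, 1]… (length divides ord_257(193)).
The orbit structure of x ↦ 193x mod 257: 33 orbits of sizes [8, 8, 8, 8, 8, 8, 8, 8, 8, 8, 8, 8, 8, 8, 8, 8, 8, 8, 8, 8, 8, 8, 8, 8, 8, 8, 8, 8, 8, 8, 8, 8, 1].
sign(π) = (−1)^{n − #cycles} = (−1)^{257−33} = (−1)^224 = +1.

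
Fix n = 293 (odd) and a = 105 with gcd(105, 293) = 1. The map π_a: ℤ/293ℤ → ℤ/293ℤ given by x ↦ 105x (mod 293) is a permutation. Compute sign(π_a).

Orbit of 198 under x↦105x: [198, 280, 100, 245, 234, 251, 278]… (length divides ord_293(105)).
Cycle type of π: 292 + 1; total 2 cycles.
293 − 2 = 291 transpositions; sign(π) = (−1)^291 = -1.
The Jacobi symbol (105|293) = -1 (Zolotarev) agrees.

-1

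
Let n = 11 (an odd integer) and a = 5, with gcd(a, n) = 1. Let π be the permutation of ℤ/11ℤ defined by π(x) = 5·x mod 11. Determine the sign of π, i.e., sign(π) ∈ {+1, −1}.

Trace 5: π^k(5) = [5, 3, 4, 9, 1] for k=0..4.
Cycle type of π: 5×2 + 1; total 3 cycles.
With 3 cycles on 11 points, sign = (−1)^{11−3} = +1.
The Jacobi symbol (5|11) = +1 (Zolotarev) agrees.

+1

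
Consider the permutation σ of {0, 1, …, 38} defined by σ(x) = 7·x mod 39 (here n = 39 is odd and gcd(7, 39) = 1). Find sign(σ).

Orbit of 1 under x↦7x: [1, 7, 10, 31, 22, 37, 25]… (length divides ord_39(7)).
6 cycles of lengths [12, 12, 12, 1, 1, 1].
6 cycles on 39: each ℓ→(−1)^(ℓ−1), product (−1)^33 = -1.
Via Zolotarev, sign(π_{7}) = (7|39) = -1.

-1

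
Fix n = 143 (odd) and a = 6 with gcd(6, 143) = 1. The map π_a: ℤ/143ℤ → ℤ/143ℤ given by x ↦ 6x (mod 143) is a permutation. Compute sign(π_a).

Start at x=133: 133 → 83 → 69 → 128 → 53 → 32 → 49 → … (one orbit).
The orbit structure of x ↦ 6x mod 143: 5 orbits of sizes [60, 60, 12, 10, 1].
With 5 cycles on 143 points, sign = (−1)^{143−5} = +1.

+1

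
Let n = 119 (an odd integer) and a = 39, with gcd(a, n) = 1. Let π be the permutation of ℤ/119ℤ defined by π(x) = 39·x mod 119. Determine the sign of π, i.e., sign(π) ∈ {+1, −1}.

Orbit of 8 under x↦39x: [8, 74, 30, 99, 53, 44, 50]… (length divides ord_119(39)).
The orbit structure of x ↦ 39x mod 119: 6 orbits of sizes [48, 48, 16, 3, 3, 1].
With 6 cycles on 119 points, sign = (−1)^{119−6} = -1.

-1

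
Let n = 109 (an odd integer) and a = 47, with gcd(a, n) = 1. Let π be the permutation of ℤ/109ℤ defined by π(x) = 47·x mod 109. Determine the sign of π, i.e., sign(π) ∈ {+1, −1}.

-1

Orbit of 22 under x↦47x: [22, 53, 93, 11, 81, 101, 60]… (length divides ord_109(47)).
2 cycles of lengths [108, 1].
109 − 2 = 107 transpositions; sign(π) = (−1)^107 = -1.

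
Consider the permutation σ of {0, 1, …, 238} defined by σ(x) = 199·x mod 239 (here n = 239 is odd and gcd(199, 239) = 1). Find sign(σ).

Trace 71: π^k(71) = [71, 28, 75, 107, 22, 76, 67] for k=0..6.
8 cycles of lengths [34, 34, 34, 34, 34, 34, 34, 1].
Σ(ℓ_i−1) = 239−8 = 231; sign = (−1)^231 = -1.

-1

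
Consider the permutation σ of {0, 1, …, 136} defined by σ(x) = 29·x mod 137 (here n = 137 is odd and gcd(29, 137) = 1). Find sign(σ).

-1

Start at x=25: 25 → 40 → 64 → 75 → 120 → 55 → 88 → … (one orbit).
Decompose π into cycles: lengths [136, 1] (2 cycles, including the fixed point 0).
With 2 cycles on 137 points, sign = (−1)^{137−2} = -1.
Zolotarev: (29|137) = -1, matching the cycle-count sign.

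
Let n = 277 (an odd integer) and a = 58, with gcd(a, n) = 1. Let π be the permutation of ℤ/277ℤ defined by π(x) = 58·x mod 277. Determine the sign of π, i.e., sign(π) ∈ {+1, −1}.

Trace 271: π^k(271) = [271, 206, 37, 207, 95, 247, 199] for k=0..6.
Decompose π into cycles: lengths [276, 1] (2 cycles, including the fixed point 0).
n − c = 277 − 2 = 275; sign = (−1)^275 = -1.
Via Zolotarev, sign(π_{58}) = (58|277) = -1.

-1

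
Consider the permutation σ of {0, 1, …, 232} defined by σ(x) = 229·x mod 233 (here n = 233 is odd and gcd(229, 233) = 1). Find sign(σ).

+1

Trace 1: π^k(1) = [1, 229, 16, 169, 23, 141, 135] for k=0..6.
Cycle type of π: 58×4 + 1; total 5 cycles.
Σ(ℓ_i−1) = 233−5 = 228; sign = (−1)^228 = +1.
(229|233)_J = +1 (Zolotarev's lemma cross-check).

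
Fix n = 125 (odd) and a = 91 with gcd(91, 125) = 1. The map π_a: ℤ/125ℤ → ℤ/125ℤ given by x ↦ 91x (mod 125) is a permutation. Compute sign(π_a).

+1

Start at x=21: 21 → 36 → 26 → 116 → 56 → 96 → 111 → … (one orbit).
Cycle type of π: 25×4 + 5×4 + 1×5; total 13 cycles.
Σ(ℓ_i−1) = 125−13 = 112; sign = (−1)^112 = +1.
(91|125)_J = +1 (Zolotarev's lemma cross-check).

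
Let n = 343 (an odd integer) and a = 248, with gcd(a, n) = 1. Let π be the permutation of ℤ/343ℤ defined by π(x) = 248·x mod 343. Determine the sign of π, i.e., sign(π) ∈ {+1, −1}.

Trace 2: π^k(2) = [2, 153, 214, 250, 260, 339, 37] for k=0..6.
The orbit structure of x ↦ 248x mod 343: 4 orbits of sizes [294, 42, 6, 1].
4 cycles on 343: each ℓ→(−1)^(ℓ−1), product (−1)^339 = -1.
The Jacobi symbol (248|343) = -1 (Zolotarev) agrees.

-1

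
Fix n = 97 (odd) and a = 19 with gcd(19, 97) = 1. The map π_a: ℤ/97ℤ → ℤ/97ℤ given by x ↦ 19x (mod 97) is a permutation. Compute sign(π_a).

-1

Start at x=8: 8 → 55 → 75 → 67 → 12 → 34 → 64 → … (one orbit).
Decompose π into cycles: lengths [32, 32, 32, 1] (4 cycles, including the fixed point 0).
sign(π) = (−1)^{n − #cycles} = (−1)^{97−4} = (−1)^93 = -1.
Via Zolotarev, sign(π_{19}) = (19|97) = -1.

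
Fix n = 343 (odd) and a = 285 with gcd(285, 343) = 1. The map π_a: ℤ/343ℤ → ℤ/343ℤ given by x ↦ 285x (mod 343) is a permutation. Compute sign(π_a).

-1

Start at x=29: 29 → 33 → 144 → 223 → 100 → 31 → 260 → … (one orbit).
Decompose π into cycles: lengths [294, 42, 6, 1] (4 cycles, including the fixed point 0).
sign(π) = (−1)^{n − #cycles} = (−1)^{343−4} = (−1)^339 = -1.
Via Zolotarev, sign(π_{285}) = (285|343) = -1.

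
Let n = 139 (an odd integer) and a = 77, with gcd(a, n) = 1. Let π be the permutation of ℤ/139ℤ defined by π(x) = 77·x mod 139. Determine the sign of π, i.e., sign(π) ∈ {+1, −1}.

Trace 131: π^k(131) = [131, 79, 106, 100, 55, 65, 1] for k=0..6.
The orbit structure of x ↦ 77x mod 139: 7 orbits of sizes [23, 23, 23, 23, 23, 23, 1].
139 − 7 = 132 transpositions; sign(π) = (−1)^132 = +1.
Via Zolotarev, sign(π_{77}) = (77|139) = +1.

+1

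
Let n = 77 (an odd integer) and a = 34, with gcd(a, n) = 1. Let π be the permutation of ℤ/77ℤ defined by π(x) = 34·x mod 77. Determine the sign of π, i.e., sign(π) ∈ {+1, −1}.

Orbit of 1 under x↦34x: [1, 34]… (length divides ord_77(34)).
Cycle type of π: 2×33 + 1×11; total 44 cycles.
With 44 cycles on 77 points, sign = (−1)^{77−44} = -1.

-1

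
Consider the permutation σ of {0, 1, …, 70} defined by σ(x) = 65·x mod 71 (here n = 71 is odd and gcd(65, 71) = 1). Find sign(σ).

Start at x=1: 1 → 65 → 36 → 68 → 18 → 34 → 9 → … (one orbit).
2 cycles of lengths [70, 1].
71 − 2 = 69 transpositions; sign(π) = (−1)^69 = -1.
Check: (65/71) = -1 by Zolotarev.

-1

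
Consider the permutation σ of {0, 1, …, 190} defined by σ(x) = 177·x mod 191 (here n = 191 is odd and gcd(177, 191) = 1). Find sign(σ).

+1

Orbit of 125 under x↦177x: [125, 160, 52, 36, 69, 180, 154]… (length divides ord_191(177)).
The orbit structure of x ↦ 177x mod 191: 11 orbits of sizes [19, 19, 19, 19, 19, 19, 19, 19, 19, 19, 1].
11 cycles on 191: each ℓ→(−1)^(ℓ−1), product (−1)^180 = +1.
Check: (177/191) = +1 by Zolotarev.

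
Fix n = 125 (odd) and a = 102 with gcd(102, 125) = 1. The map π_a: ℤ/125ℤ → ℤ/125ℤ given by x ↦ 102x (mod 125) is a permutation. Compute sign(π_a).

Trace 106: π^k(106) = [106, 62, 74, 48, 21, 17, 109] for k=0..6.
π_102 has 4 disjoint cycles with lengths [100, 20, 4, 1] on {0,…,124}.
125 − 4 = 121 transpositions; sign(π) = (−1)^121 = -1.
Check: (102/125) = -1 by Zolotarev.

-1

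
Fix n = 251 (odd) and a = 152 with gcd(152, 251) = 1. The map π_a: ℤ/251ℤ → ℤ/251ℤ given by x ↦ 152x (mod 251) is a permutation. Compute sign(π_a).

+1

Trace 64: π^k(64) = [64, 190, 15, 21, 180, 1, 152] for k=0..6.
Decompose π into cycles: lengths [125, 125, 1] (3 cycles, including the fixed point 0).
sign(π) = (−1)^{n − #cycles} = (−1)^{251−3} = (−1)^248 = +1.
The Jacobi symbol (152|251) = +1 (Zolotarev) agrees.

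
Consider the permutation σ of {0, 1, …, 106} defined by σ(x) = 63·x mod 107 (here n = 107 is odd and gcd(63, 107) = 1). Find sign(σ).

Trace 6: π^k(6) = [6, 57, 60, 35, 65, 29, 8] for k=0..6.
Decompose π into cycles: lengths [106, 1] (2 cycles, including the fixed point 0).
With 2 cycles on 107 points, sign = (−1)^{107−2} = -1.
Via Zolotarev, sign(π_{63}) = (63|107) = -1.

-1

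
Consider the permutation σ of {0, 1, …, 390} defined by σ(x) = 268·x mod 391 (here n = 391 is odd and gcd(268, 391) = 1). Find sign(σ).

Start at x=154: 154 → 217 → 288 → 157 → 239 → 319 → 254 → … (one orbit).
π_268 has 14 disjoint cycles with lengths [44, 44, 44, 44, 44, 44, 44, 44, 22, 4, 4, 4, 4, 1] on {0,…,390}.
sign(π) = (−1)^{n − #cycles} = (−1)^{391−14} = (−1)^377 = -1.
Check: (268/391) = -1 by Zolotarev.

-1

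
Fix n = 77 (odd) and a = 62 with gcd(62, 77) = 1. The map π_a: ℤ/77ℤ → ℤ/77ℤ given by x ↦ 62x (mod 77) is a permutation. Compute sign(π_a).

+1

Orbit of 62 under x↦62x: [62, 71, 13, 36, 76, 15, 6]… (length divides ord_77(62)).
π_62 has 11 disjoint cycles with lengths [10, 10, 10, 10, 10, 10, 10, 2, 2, 2, 1] on {0,…,76}.
sign(π) = (−1)^{n − #cycles} = (−1)^{77−11} = (−1)^66 = +1.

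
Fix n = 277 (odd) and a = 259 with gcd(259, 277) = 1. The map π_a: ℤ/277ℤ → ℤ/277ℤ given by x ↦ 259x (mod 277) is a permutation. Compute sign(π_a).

Orbit of 199 under x↦259x: [199, 19, 212, 62, 269, 144, 178]… (length divides ord_277(259)).
Decompose π into cycles: lengths [276, 1] (2 cycles, including the fixed point 0).
n − c = 277 − 2 = 275; sign = (−1)^275 = -1.

-1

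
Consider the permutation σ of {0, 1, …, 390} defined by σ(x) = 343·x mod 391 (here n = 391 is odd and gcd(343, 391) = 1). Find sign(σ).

+1

Start at x=201: 201 → 127 → 160 → 140 → 318 → 376 → 329 → … (one orbit).
π_343 has 5 disjoint cycles with lengths [176, 176, 22, 16, 1] on {0,…,390}.
sign(π) = (−1)^{n − #cycles} = (−1)^{391−5} = (−1)^386 = +1.
(343|391)_J = +1 (Zolotarev's lemma cross-check).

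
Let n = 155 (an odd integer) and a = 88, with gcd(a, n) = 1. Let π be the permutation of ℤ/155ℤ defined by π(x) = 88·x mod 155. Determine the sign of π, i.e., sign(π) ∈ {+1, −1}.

Trace 57: π^k(57) = [57, 56, 123, 129, 37, 1, 88] for k=0..6.
Decompose π into cycles: lengths [12, 12, 12, 12, 12, 12, 12, 12, 12, 12, 6, 6, 6, 6, 6, 4, 1] (17 cycles, including the fixed point 0).
sign(π) = (−1)^{n − #cycles} = (−1)^{155−17} = (−1)^138 = +1.
Via Zolotarev, sign(π_{88}) = (88|155) = +1.

+1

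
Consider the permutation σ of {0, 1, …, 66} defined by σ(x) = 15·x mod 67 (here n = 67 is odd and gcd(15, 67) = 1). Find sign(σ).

+1

Trace 62: π^k(62) = [62, 59, 14, 9, 1, 15, 24] for k=0..6.
7 cycles of lengths [11, 11, 11, 11, 11, 11, 1].
7 cycles on 67: each ℓ→(−1)^(ℓ−1), product (−1)^60 = +1.
Via Zolotarev, sign(π_{15}) = (15|67) = +1.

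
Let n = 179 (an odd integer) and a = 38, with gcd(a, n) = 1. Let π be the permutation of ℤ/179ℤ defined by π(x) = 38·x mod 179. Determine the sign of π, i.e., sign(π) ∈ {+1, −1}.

Trace 3: π^k(3) = [3, 114, 36, 115, 74, 127, 172] for k=0..6.
π_38 has 2 disjoint cycles with lengths [178, 1] on {0,…,178}.
Σ(ℓ_i−1) = 179−2 = 177; sign = (−1)^177 = -1.

-1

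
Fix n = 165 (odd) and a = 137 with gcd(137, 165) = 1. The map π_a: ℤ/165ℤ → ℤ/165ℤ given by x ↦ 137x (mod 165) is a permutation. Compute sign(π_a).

Start at x=47: 47 → 4 → 53 → 1 → 137 → 124 → 158 → … (one orbit).
The orbit structure of x ↦ 137x mod 165: 15 orbits of sizes [20, 20, 20, 20, 20, 20, 10, 10, 5, 5, 4, 4, 4, 2, 1].
sign(π) = (−1)^{n − #cycles} = (−1)^{165−15} = (−1)^150 = +1.

+1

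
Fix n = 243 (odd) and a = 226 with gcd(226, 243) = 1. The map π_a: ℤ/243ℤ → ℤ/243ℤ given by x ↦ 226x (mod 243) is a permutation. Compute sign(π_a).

+1

Trace 154: π^k(154) = [154, 55, 37, 100, 1, 226, 46] for k=0..6.
27 cycles of lengths [27, 27, 27, 27, 27, 27, 9, 9, 9, 9, 9, 9, 3, 3, 3, 3, 3, 3, 1, 1, 1, 1, 1, 1, 1, 1, 1].
27 cycles on 243: each ℓ→(−1)^(ℓ−1), product (−1)^216 = +1.
Via Zolotarev, sign(π_{226}) = (226|243) = +1.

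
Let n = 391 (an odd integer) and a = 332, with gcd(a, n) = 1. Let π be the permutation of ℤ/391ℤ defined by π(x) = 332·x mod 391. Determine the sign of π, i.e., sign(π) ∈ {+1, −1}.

-1

Orbit of 212 under x↦332x: [212, 4, 155, 239, 366, 302, 168]… (length divides ord_391(332)).
π_332 has 8 disjoint cycles with lengths [88, 88, 88, 88, 22, 8, 8, 1] on {0,…,390}.
Σ(ℓ_i−1) = 391−8 = 383; sign = (−1)^383 = -1.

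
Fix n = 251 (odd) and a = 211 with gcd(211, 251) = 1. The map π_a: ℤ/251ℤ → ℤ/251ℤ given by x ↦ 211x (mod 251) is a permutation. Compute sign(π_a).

+1

Start at x=69: 69 → 1 → 211 → 94 → 5 → 51 → 219 → … (one orbit).
Decompose π into cycles: lengths [25, 25, 25, 25, 25, 25, 25, 25, 25, 25, 1] (11 cycles, including the fixed point 0).
n − c = 251 − 11 = 240; sign = (−1)^240 = +1.
Via Zolotarev, sign(π_{211}) = (211|251) = +1.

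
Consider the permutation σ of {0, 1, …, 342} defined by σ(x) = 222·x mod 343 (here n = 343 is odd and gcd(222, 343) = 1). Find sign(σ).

Start at x=142: 142 → 311 → 99 → 26 → 284 → 279 → 198 → … (one orbit).
Cycle lengths of π_222 on ℤ/343ℤ: [294, 42, 6, 1]; 4 cycles in total.
Σ(ℓ_i−1) = 343−4 = 339; sign = (−1)^339 = -1.
(222|343)_J = -1 (Zolotarev's lemma cross-check).

-1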